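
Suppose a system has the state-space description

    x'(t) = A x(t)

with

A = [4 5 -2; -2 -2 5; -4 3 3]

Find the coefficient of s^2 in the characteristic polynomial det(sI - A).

Expand det(sI - A) for the 3×3 matrix.
p(s) = s^3 - 5s^2 - 15s + 126.
(Check: constant term = det(-A) = (-1)^3 det A = 126; coefficient of s^2 = -tr A = -5.)
The coefficient of s^2 is -5.

-5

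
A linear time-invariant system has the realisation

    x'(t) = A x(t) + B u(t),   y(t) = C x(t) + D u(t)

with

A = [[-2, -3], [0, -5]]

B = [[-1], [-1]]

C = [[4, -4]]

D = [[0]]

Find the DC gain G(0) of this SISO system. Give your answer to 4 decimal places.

0.0000

G(0) = C(-A)^{-1}B + D = -C A^{-1} B + D.
det A = 10, so A^{-1} = (1/10)·adj(A) = [[-1/2, 3/10], [0, -1/5]]
A^{-1} B = [1/5, 1/5]^T
C A^{-1} B = 0
G(0) = D - C A^{-1} B = 0 - (0) = 0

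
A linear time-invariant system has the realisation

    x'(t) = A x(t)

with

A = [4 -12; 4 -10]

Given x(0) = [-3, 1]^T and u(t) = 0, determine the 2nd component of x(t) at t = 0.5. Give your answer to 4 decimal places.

det(sI - A) = s^2 - (tr A)s + det A, with tr A = 4 + (-10) = -6 and det A = 4·(-10) - (-12)·4 = -40 - (-48) = 8.
So p(s) = det(sI - A) = s^2 + 6s + 8.
Factor s^2 + 6s + 8: two numbers with sum -6 and product 8 are -2 and -4, so s^2 + 6s + 8 = (s + 2)(s + 4).
Hence p(s) = (s + 2) (s + 4), with roots -4, -2.
The eigenvalues -4, -2 are distinct and real, so A is diagonalisable and x(t) = e^{At} x(0) = V diag(e^{λ_i t}) V^{-1} x(0), where the columns of V are the eigenvectors.
λ = -4: A - (-4)I = [[8, -12], [4, -6]]. Row 1 gives 8·v1 + (-12)·v2 = 0, so take v_1 = [-3, -2]^T.
λ = -2: A - (-2)I = [[6, -12], [4, -8]]. Row 1 gives 6·v1 + (-12)·v2 = 0, so take v_2 = [2, 1]^T.
V = [v_1 v_2] = [[-3, 2], [-2, 1]] has det V = 1, so V^{-1} = adj(V)/det V = [[1, -2], [2, -3]].
Modal coordinates z(0) = V^{-1} x(0): 1·(-3) + (-2)·1 = -5; 2·(-3) + (-3)·1 = -9; so z(0) = [-5, -9]^T.
x_2(t) = Σ_i (v_i)_2 · z_i(0) · e^{λ_i t} (row 2 of V times the modal terms).
x_2(0.5) = (-2)·(-5)·e^{-4·0.5} + 1·(-9)·e^{-2·0.5} = 10·0.135335 + (-9)·0.367879 = -1.9576.

-1.9576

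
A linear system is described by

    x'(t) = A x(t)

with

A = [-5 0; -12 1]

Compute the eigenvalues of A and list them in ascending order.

-5, 1

det(sI - A) = s^2 - (tr A)s + det A, with tr A = (-5) + 1 = -4 and det A = (-5)·1 - 0·(-12) = -5 - 0 = -5.
So p(s) = det(sI - A) = s^2 + 4s - 5.
Factor s^2 + 4s - 5: two numbers with sum -4 and product -5 are 1 and -5, so s^2 + 4s - 5 = (s - 1)(s + 5).
Hence p(s) = (s - 1) (s + 5), with roots -5, 1.
At least one eigenvalue has non-negative real part, so the system is not asymptotically stable.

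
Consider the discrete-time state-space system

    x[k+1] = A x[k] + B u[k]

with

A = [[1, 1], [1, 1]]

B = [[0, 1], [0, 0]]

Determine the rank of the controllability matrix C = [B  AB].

AB = [[0, 1], [0, 1]]
Controllability matrix C = [B  AB] = [[0, 1, 0, 1], [0, 0, 0, 1]]
Take the 2×2 submatrix of C formed by columns 2, 4: [[1, 1], [0, 1]]. Its determinant is 1·1 - 1·0 = 1 - 0 = 1 ≠ 0.
So rank(C) ≥ 2; since C has 2 rows, rank(C) = 2.
rank(C) = 2 = n, so the pair (A, B) is completely controllable.

2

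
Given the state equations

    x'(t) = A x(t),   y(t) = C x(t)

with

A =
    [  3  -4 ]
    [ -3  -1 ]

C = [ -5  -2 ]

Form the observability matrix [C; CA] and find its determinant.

-128

CA = [[-9, 22]]
Observability matrix O = [C; CA] = [[-5, -2], [-9, 22]]
det(O) = (-5)·22 - (-2)·(-9) = -110 - 18 = -128
Since det(O) ≠ 0, rank(O) = 2 and the system is completely observable.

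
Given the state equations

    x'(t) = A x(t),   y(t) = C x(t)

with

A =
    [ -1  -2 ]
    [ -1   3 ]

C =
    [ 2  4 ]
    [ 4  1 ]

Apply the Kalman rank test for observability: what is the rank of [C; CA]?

CA = [[-6, 8], [-5, -5]]
Observability matrix O = [C; CA] = [[2, 4], [4, 1], [-6, 8], [-5, -5]]
Take the 2×2 submatrix of O formed by rows 1, 2: [[2, 4], [4, 1]]. Its determinant is 2·1 - 4·4 = 2 - 16 = -14 ≠ 0.
So rank(O) ≥ 2; since O has 2 columns, rank(O) = 2.
rank(O) = 2 = n, so the pair (A, C) is completely observable.

2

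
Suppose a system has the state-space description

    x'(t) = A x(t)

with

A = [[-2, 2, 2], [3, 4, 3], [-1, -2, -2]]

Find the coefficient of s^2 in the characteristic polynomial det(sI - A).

0

Expand det(sI - A) for the 3×3 matrix.
p(s) = s^3 - 10s - 6.
(Check: constant term = det(-A) = (-1)^3 det A = -6; coefficient of s^2 = -tr A = 0.)
The coefficient of s^2 is 0.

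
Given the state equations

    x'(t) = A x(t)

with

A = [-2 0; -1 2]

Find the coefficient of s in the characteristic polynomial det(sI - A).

For a 2×2 matrix, det(sI - A) = s^2 - (tr A)s + det A.
tr A = 0, det A = -4.
So p(s) = s^2 - 4.
The coefficient of s is 0.

0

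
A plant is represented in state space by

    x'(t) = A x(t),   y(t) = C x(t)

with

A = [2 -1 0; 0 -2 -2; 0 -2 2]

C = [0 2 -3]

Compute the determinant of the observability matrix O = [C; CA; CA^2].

0

CA = [[0, 2, -10]]
CA^2 = [[0, 16, -24]]
Observability matrix O = [C; CA; CA^2] = [[0, 2, -3], [0, 2, -10], [0, 16, -24]]
Expanding along the first row, det(O) = 0·(2·(-24) - (-10)·16) - 2·(0·(-24) - (-10)·0) + (-3)·(0·16 - 2·0) = 0·112 - 2·0 + (-3)·0 = 0
Since det(O) = 0, rank(O) < 3 and the system is not completely observable.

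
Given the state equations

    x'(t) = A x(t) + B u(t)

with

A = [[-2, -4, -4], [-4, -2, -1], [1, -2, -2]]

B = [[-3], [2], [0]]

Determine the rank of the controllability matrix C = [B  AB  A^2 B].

AB = [[-2], [8], [-7]]
A^2B = [[0], [-1], [-4]]
Controllability matrix C = [B  AB  A^2B] = [[-3, -2, 0], [2, 8, -1], [0, -7, -4]]
det(C) = (-3)·(8·(-4) - (-1)·(-7)) - (-2)·(2·(-4) - (-1)·0) + 0·(2·(-7) - 8·0) = (-3)·(-39) - (-2)·(-8) + 0·(-14) = 101 ≠ 0, so rank(C) = 3.
rank(C) = 3 = n, so the pair (A, B) is completely controllable.

3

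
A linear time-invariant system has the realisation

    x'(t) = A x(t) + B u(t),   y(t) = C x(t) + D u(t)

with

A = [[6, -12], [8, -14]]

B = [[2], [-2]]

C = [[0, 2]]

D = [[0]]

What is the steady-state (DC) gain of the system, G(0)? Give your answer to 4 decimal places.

4.6667

G(0) = C(-A)^{-1}B + D = -C A^{-1} B + D.
det A = 12, so A^{-1} = (1/12)·adj(A) = [[-7/6, 1], [-2/3, 1/2]]
A^{-1} B = [-13/3, -7/3]^T
C A^{-1} B = -14/3
G(0) = D - C A^{-1} B = 0 - (-14/3) = 14/3 ≈ 4.6667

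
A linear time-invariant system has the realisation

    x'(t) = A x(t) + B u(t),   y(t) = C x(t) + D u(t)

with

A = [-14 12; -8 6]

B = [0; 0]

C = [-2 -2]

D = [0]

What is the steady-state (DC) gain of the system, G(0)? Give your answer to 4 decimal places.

0.0000

G(0) = C(-A)^{-1}B + D = -C A^{-1} B + D.
det A = 12, so A^{-1} = (1/12)·adj(A) = [[1/2, -1], [2/3, -7/6]]
A^{-1} B = [0, 0]^T
C A^{-1} B = 0
G(0) = D - C A^{-1} B = 0 - (0) = 0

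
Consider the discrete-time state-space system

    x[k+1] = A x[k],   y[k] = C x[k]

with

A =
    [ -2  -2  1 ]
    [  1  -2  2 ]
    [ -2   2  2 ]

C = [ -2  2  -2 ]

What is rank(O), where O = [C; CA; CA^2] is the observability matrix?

CA = [[10, -4, -2]]
CA^2 = [[-20, -16, -2]]
Observability matrix O = [C; CA; CA^2] = [[-2, 2, -2], [10, -4, -2], [-20, -16, -2]]
det(O) = (-2)·((-4)·(-2) - (-2)·(-16)) - 2·(10·(-2) - (-2)·(-20)) + (-2)·(10·(-16) - (-4)·(-20)) = (-2)·(-24) - 2·(-60) + (-2)·(-240) = 648 ≠ 0, so rank(O) = 3.
rank(O) = 3 = n, so the pair (A, C) is completely observable.

3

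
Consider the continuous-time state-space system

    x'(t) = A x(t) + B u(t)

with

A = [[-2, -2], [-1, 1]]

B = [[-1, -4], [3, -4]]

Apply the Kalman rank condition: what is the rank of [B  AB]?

AB = [[-4, 16], [4, 0]]
Controllability matrix C = [B  AB] = [[-1, -4, -4, 16], [3, -4, 4, 0]]
Take the 2×2 submatrix of C formed by columns 1, 2: [[-1, -4], [3, -4]]. Its determinant is (-1)·(-4) - (-4)·3 = 4 - (-12) = 16 ≠ 0.
So rank(C) ≥ 2; since C has 2 rows, rank(C) = 2.
rank(C) = 2 = n, so the pair (A, B) is completely controllable.

2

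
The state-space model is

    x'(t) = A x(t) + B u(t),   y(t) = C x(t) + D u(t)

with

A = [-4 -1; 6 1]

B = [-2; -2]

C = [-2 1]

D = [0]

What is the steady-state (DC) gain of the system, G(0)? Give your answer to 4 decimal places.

G(0) = C(-A)^{-1}B + D = -C A^{-1} B + D.
det A = 2, so A^{-1} = (1/2)·adj(A) = [[1/2, 1/2], [-3, -2]]
A^{-1} B = [-2, 10]^T
C A^{-1} B = 14
G(0) = D - C A^{-1} B = 0 - (14) = -14

-14.0000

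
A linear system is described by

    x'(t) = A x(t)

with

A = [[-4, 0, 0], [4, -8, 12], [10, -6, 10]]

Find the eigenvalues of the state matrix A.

-4, -2, 4

det(sI - A) = s^3 - (tr A)s^2 + (M11 + M22 + M33)s - det A, where Mii is the 2×2 principal minor of A obtained by deleting row i and column i.
tr A = (-4) + (-8) + 10 = -2; M11 = (-8)·10 - 12·(-6) = -80 - (-72) = -8; M22 = (-4)·10 - 0·10 = -40 - 0 = -40; M33 = (-4)·(-8) - 0·4 = 32 - 0 = 32; sum of minors = -16.
det A = (-4)·((-8)·10 - 12·(-6)) - 0·(4·10 - 12·10) + 0·(4·(-6) - (-8)·10) = (-4)·(-8) - 0·(-80) + 0·56 = 32.
So p(s) = det(sI - A) = s^3 + 2s^2 - 16s - 32.
Rational-root test: any integer root divides -32. Testing small divisors, s = -2 works: p(-2) = -8 + 8 + 32 + (-32) = 0, so (s + 2) is a factor.
Dividing, p(s) = (s + 2)(s^2 - 16).
Factor s^2 - 16: two numbers with sum 0 and product -16 are 4 and -4, so s^2 - 16 = (s - 4)(s + 4).
Hence p(s) = (s - 4) (s + 2) (s + 4), with roots -4, -2, 4.
At least one eigenvalue has non-negative real part, so the system is not asymptotically stable.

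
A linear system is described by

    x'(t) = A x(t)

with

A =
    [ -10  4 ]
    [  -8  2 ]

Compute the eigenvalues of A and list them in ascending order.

-6, -2

det(sI - A) = s^2 - (tr A)s + det A, with tr A = (-10) + 2 = -8 and det A = (-10)·2 - 4·(-8) = -20 - (-32) = 12.
So p(s) = det(sI - A) = s^2 + 8s + 12.
Factor s^2 + 8s + 12: two numbers with sum -8 and product 12 are -2 and -6, so s^2 + 8s + 12 = (s + 2)(s + 6).
Hence p(s) = (s + 2) (s + 6), with roots -6, -2.
All eigenvalues have negative real part, so the system is asymptotically stable.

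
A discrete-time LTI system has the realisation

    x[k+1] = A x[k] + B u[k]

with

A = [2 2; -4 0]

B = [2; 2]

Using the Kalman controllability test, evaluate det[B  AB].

-32

AB = [[8], [-8]]
Controllability matrix C = [B  AB] = [[2, 8], [2, -8]]
det(C) = 2·(-8) - 8·2 = -16 - 16 = -32
Since det(C) ≠ 0, rank(C) = 2 and the system is completely controllable.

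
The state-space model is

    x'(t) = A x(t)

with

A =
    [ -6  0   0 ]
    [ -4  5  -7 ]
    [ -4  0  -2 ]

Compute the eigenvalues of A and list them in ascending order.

det(sI - A) = s^3 - (tr A)s^2 + (M11 + M22 + M33)s - det A, where Mii is the 2×2 principal minor of A obtained by deleting row i and column i.
tr A = (-6) + 5 + (-2) = -3; M11 = 5·(-2) - (-7)·0 = -10 - 0 = -10; M22 = (-6)·(-2) - 0·(-4) = 12 - 0 = 12; M33 = (-6)·5 - 0·(-4) = -30 - 0 = -30; sum of minors = -28.
det A = (-6)·(5·(-2) - (-7)·0) - 0·((-4)·(-2) - (-7)·(-4)) + 0·((-4)·0 - 5·(-4)) = (-6)·(-10) - 0·(-20) + 0·20 = 60.
So p(s) = det(sI - A) = s^3 + 3s^2 - 28s - 60.
Rational-root test: any integer root divides -60. Testing small divisors, s = -2 works: p(-2) = -8 + 12 + 56 + (-60) = 0, so (s + 2) is a factor.
Dividing, p(s) = (s + 2)(s^2 + s - 30).
Factor s^2 + s - 30: two numbers with sum -1 and product -30 are 5 and -6, so s^2 + s - 30 = (s - 5)(s + 6).
Hence p(s) = (s - 5) (s + 2) (s + 6), with roots -6, -2, 5.
At least one eigenvalue has non-negative real part, so the system is not asymptotically stable.

-6, -2, 5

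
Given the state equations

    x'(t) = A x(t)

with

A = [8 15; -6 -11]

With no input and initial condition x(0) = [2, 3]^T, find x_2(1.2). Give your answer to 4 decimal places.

-7.9364

det(sI - A) = s^2 - (tr A)s + det A, with tr A = 8 + (-11) = -3 and det A = 8·(-11) - 15·(-6) = -88 - (-90) = 2.
So p(s) = det(sI - A) = s^2 + 3s + 2.
Factor s^2 + 3s + 2: two numbers with sum -3 and product 2 are -1 and -2, so s^2 + 3s + 2 = (s + 1)(s + 2).
Hence p(s) = (s + 1) (s + 2), with roots -2, -1.
The eigenvalues -2, -1 are distinct and real, so A is diagonalisable and x(t) = e^{At} x(0) = V diag(e^{λ_i t}) V^{-1} x(0), where the columns of V are the eigenvectors.
λ = -2: A - (-2)I = [[10, 15], [-6, -9]]. Row 1 gives 10·v1 + 15·v2 = 0, so take v_1 = [3, -2]^T.
λ = -1: A - (-1)I = [[9, 15], [-6, -10]]. Row 1 gives 9·v1 + 15·v2 = 0, so take v_2 = [5, -3]^T.
V = [v_1 v_2] = [[3, 5], [-2, -3]] has det V = 1, so V^{-1} = adj(V)/det V = [[-3, -5], [2, 3]].
Modal coordinates z(0) = V^{-1} x(0): (-3)·2 + (-5)·3 = -21; 2·2 + 3·3 = 13; so z(0) = [-21, 13]^T.
x_2(t) = Σ_i (v_i)_2 · z_i(0) · e^{λ_i t} (row 2 of V times the modal terms).
x_2(1.2) = (-2)·(-21)·e^{-2·1.2} + (-3)·13·e^{-1·1.2} = 42·0.090718 + (-39)·0.301194 = -7.9364.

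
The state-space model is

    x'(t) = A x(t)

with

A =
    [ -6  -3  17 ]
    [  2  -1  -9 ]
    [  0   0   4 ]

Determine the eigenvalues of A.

-4, -3, 4

det(sI - A) = s^3 - (tr A)s^2 + (M11 + M22 + M33)s - det A, where Mii is the 2×2 principal minor of A obtained by deleting row i and column i.
tr A = (-6) + (-1) + 4 = -3; M11 = (-1)·4 - (-9)·0 = -4 - 0 = -4; M22 = (-6)·4 - 17·0 = -24 - 0 = -24; M33 = (-6)·(-1) - (-3)·2 = 6 - (-6) = 12; sum of minors = -16.
det A = (-6)·((-1)·4 - (-9)·0) - (-3)·(2·4 - (-9)·0) + 17·(2·0 - (-1)·0) = (-6)·(-4) - (-3)·8 + 17·0 = 48.
So p(s) = det(sI - A) = s^3 + 3s^2 - 16s - 48.
Rational-root test: any integer root divides -48. Testing small divisors, s = -3 works: p(-3) = -27 + 27 + 48 + (-48) = 0, so (s + 3) is a factor.
Dividing, p(s) = (s + 3)(s^2 - 16).
Factor s^2 - 16: two numbers with sum 0 and product -16 are 4 and -4, so s^2 - 16 = (s - 4)(s + 4).
Hence p(s) = (s - 4) (s + 3) (s + 4), with roots -4, -3, 4.
At least one eigenvalue has non-negative real part, so the system is not asymptotically stable.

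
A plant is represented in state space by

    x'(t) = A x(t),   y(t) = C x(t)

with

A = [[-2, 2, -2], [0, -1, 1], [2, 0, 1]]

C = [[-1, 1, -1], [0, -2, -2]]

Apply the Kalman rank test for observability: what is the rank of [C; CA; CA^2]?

CA = [[0, -3, 2], [-4, 2, -4]]
CA^2 = [[4, 3, -1], [0, -10, 6]]
Observability matrix O = [C; CA; CA^2] = [[-1, 1, -1], [0, -2, -2], [0, -3, 2], [-4, 2, -4], [4, 3, -1], [0, -10, 6]]
Take the 3×3 submatrix of O formed by rows 1, 2, 3: [[-1, 1, -1], [0, -2, -2], [0, -3, 2]]. Its determinant is (-1)·((-2)·2 - (-2)·(-3)) - 1·(0·2 - (-2)·0) + (-1)·(0·(-3) - (-2)·0) = (-1)·(-10) - 1·0 + (-1)·0 = 10 ≠ 0.
So rank(O) ≥ 3; since O has 3 columns, rank(O) = 3.
rank(O) = 3 = n, so the pair (A, C) is completely observable.

3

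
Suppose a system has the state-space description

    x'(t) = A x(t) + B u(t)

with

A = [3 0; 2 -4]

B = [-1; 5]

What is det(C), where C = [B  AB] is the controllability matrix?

AB = [[-3], [-22]]
Controllability matrix C = [B  AB] = [[-1, -3], [5, -22]]
det(C) = (-1)·(-22) - (-3)·5 = 22 - (-15) = 37
Since det(C) ≠ 0, rank(C) = 2 and the system is completely controllable.

37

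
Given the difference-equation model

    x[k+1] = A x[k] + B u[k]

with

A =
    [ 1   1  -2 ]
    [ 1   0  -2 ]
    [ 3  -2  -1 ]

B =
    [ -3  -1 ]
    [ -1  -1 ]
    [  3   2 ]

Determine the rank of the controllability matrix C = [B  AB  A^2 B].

AB = [[-10, -6], [-9, -5], [-10, -3]]
A^2B = [[1, -5], [10, 0], [-2, -5]]
Controllability matrix C = [B  AB  A^2B] = [[-3, -1, -10, -6, 1, -5], [-1, -1, -9, -5, 10, 0], [3, 2, -10, -3, -2, -5]]
Take the 3×3 submatrix of C formed by columns 1, 2, 3: [[-3, -1, -10], [-1, -1, -9], [3, 2, -10]]. Its determinant is (-3)·((-1)·(-10) - (-9)·2) - (-1)·((-1)·(-10) - (-9)·3) + (-10)·((-1)·2 - (-1)·3) = (-3)·28 - (-1)·37 + (-10)·1 = -57 ≠ 0.
So rank(C) ≥ 3; since C has 3 rows, rank(C) = 3.
rank(C) = 3 = n, so the pair (A, B) is completely controllable.

3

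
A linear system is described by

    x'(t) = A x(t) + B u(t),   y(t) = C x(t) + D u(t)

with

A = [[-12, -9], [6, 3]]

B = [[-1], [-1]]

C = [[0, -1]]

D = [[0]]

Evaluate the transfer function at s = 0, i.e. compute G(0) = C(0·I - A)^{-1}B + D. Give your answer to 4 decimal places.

G(0) = C(-A)^{-1}B + D = -C A^{-1} B + D.
det A = 18, so A^{-1} = (1/18)·adj(A) = [[1/6, 1/2], [-1/3, -2/3]]
A^{-1} B = [-2/3, 1]^T
C A^{-1} B = -1
G(0) = D - C A^{-1} B = 0 - (-1) = 1

1.0000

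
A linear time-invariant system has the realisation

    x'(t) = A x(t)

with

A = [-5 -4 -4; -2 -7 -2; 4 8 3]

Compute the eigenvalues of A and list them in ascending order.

det(sI - A) = s^3 - (tr A)s^2 + (M11 + M22 + M33)s - det A, where Mii is the 2×2 principal minor of A obtained by deleting row i and column i.
tr A = (-5) + (-7) + 3 = -9; M11 = (-7)·3 - (-2)·8 = -21 - (-16) = -5; M22 = (-5)·3 - (-4)·4 = -15 - (-16) = 1; M33 = (-5)·(-7) - (-4)·(-2) = 35 - 8 = 27; sum of minors = 23.
det A = (-5)·((-7)·3 - (-2)·8) - (-4)·((-2)·3 - (-2)·4) + (-4)·((-2)·8 - (-7)·4) = (-5)·(-5) - (-4)·2 + (-4)·12 = -15.
So p(s) = det(sI - A) = s^3 + 9s^2 + 23s + 15.
Rational-root test: any integer root divides 15. Testing small divisors, s = -1 works: p(-1) = -1 + 9 + (-23) + 15 = 0, so (s + 1) is a factor.
Dividing, p(s) = (s + 1)(s^2 + 8s + 15).
Factor s^2 + 8s + 15: two numbers with sum -8 and product 15 are -3 and -5, so s^2 + 8s + 15 = (s + 3)(s + 5).
Hence p(s) = (s + 1) (s + 3) (s + 5), with roots -5, -3, -1.
All eigenvalues have negative real part, so the system is asymptotically stable.

-5, -3, -1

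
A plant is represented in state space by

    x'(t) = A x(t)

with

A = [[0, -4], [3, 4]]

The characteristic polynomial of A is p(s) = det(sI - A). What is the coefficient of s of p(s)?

-4

For a 2×2 matrix, det(sI - A) = s^2 - (tr A)s + det A.
tr A = 4, det A = 12.
So p(s) = s^2 - 4s + 12.
The coefficient of s is -4.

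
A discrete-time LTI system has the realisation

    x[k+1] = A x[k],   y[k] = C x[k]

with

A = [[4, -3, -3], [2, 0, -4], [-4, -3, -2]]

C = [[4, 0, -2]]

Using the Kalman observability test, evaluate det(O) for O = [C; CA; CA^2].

144

CA = [[24, -6, -8]]
CA^2 = [[116, -48, -32]]
Observability matrix O = [C; CA; CA^2] = [[4, 0, -2], [24, -6, -8], [116, -48, -32]]
Expanding along the first row, det(O) = 4·((-6)·(-32) - (-8)·(-48)) - 0·(24·(-32) - (-8)·116) + (-2)·(24·(-48) - (-6)·116) = 4·(-192) - 0·160 + (-2)·(-456) = 144
Since det(O) ≠ 0, rank(O) = 3 and the system is completely observable.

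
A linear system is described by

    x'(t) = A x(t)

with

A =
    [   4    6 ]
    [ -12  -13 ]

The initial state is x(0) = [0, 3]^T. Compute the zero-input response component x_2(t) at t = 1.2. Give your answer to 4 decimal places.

-0.1306

det(sI - A) = s^2 - (tr A)s + det A, with tr A = 4 + (-13) = -9 and det A = 4·(-13) - 6·(-12) = -52 - (-72) = 20.
So p(s) = det(sI - A) = s^2 + 9s + 20.
Factor s^2 + 9s + 20: two numbers with sum -9 and product 20 are -4 and -5, so s^2 + 9s + 20 = (s + 4)(s + 5).
Hence p(s) = (s + 4) (s + 5), with roots -5, -4.
The eigenvalues -5, -4 are distinct and real, so A is diagonalisable and x(t) = e^{At} x(0) = V diag(e^{λ_i t}) V^{-1} x(0), where the columns of V are the eigenvectors.
λ = -5: A - (-5)I = [[9, 6], [-12, -8]]. Row 1 gives 9·v1 + 6·v2 = 0, so take v_1 = [2, -3]^T.
λ = -4: A - (-4)I = [[8, 6], [-12, -9]]. Row 1 gives 8·v1 + 6·v2 = 0, so take v_2 = [3, -4]^T.
V = [v_1 v_2] = [[2, 3], [-3, -4]] has det V = 1, so V^{-1} = adj(V)/det V = [[-4, -3], [3, 2]].
Modal coordinates z(0) = V^{-1} x(0): (-4)·0 + (-3)·3 = -9; 3·0 + 2·3 = 6; so z(0) = [-9, 6]^T.
x_2(t) = Σ_i (v_i)_2 · z_i(0) · e^{λ_i t} (row 2 of V times the modal terms).
x_2(1.2) = (-3)·(-9)·e^{-5·1.2} + (-4)·6·e^{-4·1.2} = 27·0.002479 + (-24)·0.008230 = -0.1306.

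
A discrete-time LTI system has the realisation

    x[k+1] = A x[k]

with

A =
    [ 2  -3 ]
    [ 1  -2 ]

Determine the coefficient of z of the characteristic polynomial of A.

0

For a 2×2 matrix, det(zI - A) = z^2 - (tr A)z + det A.
tr A = 0, det A = -1.
So p(z) = z^2 - 1.
The coefficient of z is 0.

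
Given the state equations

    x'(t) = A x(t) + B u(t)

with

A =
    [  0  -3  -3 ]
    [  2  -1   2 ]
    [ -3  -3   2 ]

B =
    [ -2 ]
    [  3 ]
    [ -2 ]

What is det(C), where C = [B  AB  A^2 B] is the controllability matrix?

-1382

AB = [[-3], [-11], [-7]]
A^2B = [[54], [-9], [28]]
Controllability matrix C = [B  AB  A^2B] = [[-2, -3, 54], [3, -11, -9], [-2, -7, 28]]
Expanding along the first row, det(C) = (-2)·((-11)·28 - (-9)·(-7)) - (-3)·(3·28 - (-9)·(-2)) + 54·(3·(-7) - (-11)·(-2)) = (-2)·(-371) - (-3)·66 + 54·(-43) = -1382
Since det(C) ≠ 0, rank(C) = 3 and the system is completely controllable.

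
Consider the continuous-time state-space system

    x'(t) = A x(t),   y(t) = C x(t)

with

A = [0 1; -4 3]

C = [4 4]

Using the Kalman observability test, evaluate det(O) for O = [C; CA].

128

CA = [[-16, 16]]
Observability matrix O = [C; CA] = [[4, 4], [-16, 16]]
det(O) = 4·16 - 4·(-16) = 64 - (-64) = 128
Since det(O) ≠ 0, rank(O) = 2 and the system is completely observable.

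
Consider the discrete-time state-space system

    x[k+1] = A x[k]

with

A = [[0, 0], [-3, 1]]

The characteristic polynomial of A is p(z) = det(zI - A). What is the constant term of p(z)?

For a 2×2 matrix, det(zI - A) = z^2 - (tr A)z + det A.
tr A = 1, det A = 0.
So p(z) = z^2 - z.
The constant term is 0.

0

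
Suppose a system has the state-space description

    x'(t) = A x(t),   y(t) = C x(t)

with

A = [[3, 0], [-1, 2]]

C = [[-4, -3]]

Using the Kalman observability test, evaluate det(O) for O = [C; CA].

CA = [[-9, -6]]
Observability matrix O = [C; CA] = [[-4, -3], [-9, -6]]
det(O) = (-4)·(-6) - (-3)·(-9) = 24 - 27 = -3
Since det(O) ≠ 0, rank(O) = 2 and the system is completely observable.

-3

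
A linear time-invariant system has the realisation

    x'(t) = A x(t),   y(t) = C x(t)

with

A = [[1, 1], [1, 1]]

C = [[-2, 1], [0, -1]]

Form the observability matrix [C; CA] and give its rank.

CA = [[-1, -1], [-1, -1]]
Observability matrix O = [C; CA] = [[-2, 1], [0, -1], [-1, -1], [-1, -1]]
Take the 2×2 submatrix of O formed by rows 1, 2: [[-2, 1], [0, -1]]. Its determinant is (-2)·(-1) - 1·0 = 2 - 0 = 2 ≠ 0.
So rank(O) ≥ 2; since O has 2 columns, rank(O) = 2.
rank(O) = 2 = n, so the pair (A, C) is completely observable.

2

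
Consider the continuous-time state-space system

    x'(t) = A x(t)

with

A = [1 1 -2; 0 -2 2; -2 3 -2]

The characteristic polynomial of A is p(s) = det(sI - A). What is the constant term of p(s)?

Expand det(sI - A) for the 3×3 matrix.
p(s) = s^3 + 3s^2 - 10s - 2.
(Check: constant term = det(-A) = (-1)^3 det A = -2; coefficient of s^2 = -tr A = 3.)
The constant term is -2.

-2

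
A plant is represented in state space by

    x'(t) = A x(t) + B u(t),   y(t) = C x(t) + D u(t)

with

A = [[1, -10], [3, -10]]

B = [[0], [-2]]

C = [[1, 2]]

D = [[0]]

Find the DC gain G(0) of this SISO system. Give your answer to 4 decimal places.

G(0) = C(-A)^{-1}B + D = -C A^{-1} B + D.
det A = 20, so A^{-1} = (1/20)·adj(A) = [[-1/2, 1/2], [-3/20, 1/20]]
A^{-1} B = [-1, -1/10]^T
C A^{-1} B = -6/5
G(0) = D - C A^{-1} B = 0 - (-6/5) = 6/5 ≈ 1.2000

1.2000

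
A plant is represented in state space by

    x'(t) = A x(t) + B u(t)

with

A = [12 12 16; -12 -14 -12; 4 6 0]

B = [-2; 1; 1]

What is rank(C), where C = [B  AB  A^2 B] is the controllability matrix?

1

AB = [[4], [-2], [-2]]
A^2B = [[-8], [4], [4]]
Controllability matrix C = [B  AB  A^2B] = [[-2, 4, -8], [1, -2, 4], [1, -2, 4]]
Every column of C is a scalar multiple of column 1 = [-2, 1, 1] (multipliers 1, -2, 4), so the columns span a one-dimensional space.
C ≠ 0, hence rank(C) = 1.
rank(C) = 1 < n = 3, so the pair (A, B) is not completely controllable.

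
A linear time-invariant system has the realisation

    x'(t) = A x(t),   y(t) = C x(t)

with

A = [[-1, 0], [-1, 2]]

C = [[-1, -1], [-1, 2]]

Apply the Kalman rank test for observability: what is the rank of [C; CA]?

2

CA = [[2, -2], [-1, 4]]
Observability matrix O = [C; CA] = [[-1, -1], [-1, 2], [2, -2], [-1, 4]]
Take the 2×2 submatrix of O formed by rows 1, 2: [[-1, -1], [-1, 2]]. Its determinant is (-1)·2 - (-1)·(-1) = -2 - 1 = -3 ≠ 0.
So rank(O) ≥ 2; since O has 2 columns, rank(O) = 2.
rank(O) = 2 = n, so the pair (A, C) is completely observable.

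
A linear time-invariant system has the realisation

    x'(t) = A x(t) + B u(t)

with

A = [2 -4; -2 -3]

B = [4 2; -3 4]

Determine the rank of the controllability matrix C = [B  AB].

2

AB = [[20, -12], [1, -16]]
Controllability matrix C = [B  AB] = [[4, 2, 20, -12], [-3, 4, 1, -16]]
Take the 2×2 submatrix of C formed by columns 1, 2: [[4, 2], [-3, 4]]. Its determinant is 4·4 - 2·(-3) = 16 - (-6) = 22 ≠ 0.
So rank(C) ≥ 2; since C has 2 rows, rank(C) = 2.
rank(C) = 2 = n, so the pair (A, B) is completely controllable.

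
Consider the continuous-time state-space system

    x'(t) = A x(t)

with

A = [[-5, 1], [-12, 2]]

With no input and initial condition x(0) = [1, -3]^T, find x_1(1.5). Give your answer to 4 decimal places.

det(sI - A) = s^2 - (tr A)s + det A, with tr A = (-5) + 2 = -3 and det A = (-5)·2 - 1·(-12) = -10 - (-12) = 2.
So p(s) = det(sI - A) = s^2 + 3s + 2.
Factor s^2 + 3s + 2: two numbers with sum -3 and product 2 are -1 and -2, so s^2 + 3s + 2 = (s + 1)(s + 2).
Hence p(s) = (s + 1) (s + 2), with roots -2, -1.
The eigenvalues -2, -1 are distinct and real, so A is diagonalisable and x(t) = e^{At} x(0) = V diag(e^{λ_i t}) V^{-1} x(0), where the columns of V are the eigenvectors.
λ = -2: A - (-2)I = [[-3, 1], [-12, 4]]. Row 1 gives (-3)·v1 + 1·v2 = 0, so take v_1 = [-1, -3]^T.
λ = -1: A - (-1)I = [[-4, 1], [-12, 3]]. Row 1 gives (-4)·v1 + 1·v2 = 0, so take v_2 = [1, 4]^T.
V = [v_1 v_2] = [[-1, 1], [-3, 4]] has det V = -1, so V^{-1} = adj(V)/det V = [[-4, 1], [-3, 1]].
Modal coordinates z(0) = V^{-1} x(0): (-4)·1 + 1·(-3) = -7; (-3)·1 + 1·(-3) = -6; so z(0) = [-7, -6]^T.
x_1(t) = Σ_i (v_i)_1 · z_i(0) · e^{λ_i t} (row 1 of V times the modal terms).
x_1(1.5) = (-1)·(-7)·e^{-2·1.5} + 1·(-6)·e^{-1·1.5} = 7·0.049787 + (-6)·0.223130 = -0.9903.

-0.9903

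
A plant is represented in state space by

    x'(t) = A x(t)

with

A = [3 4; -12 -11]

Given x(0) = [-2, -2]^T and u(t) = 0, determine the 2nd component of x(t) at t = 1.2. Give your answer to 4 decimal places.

det(sI - A) = s^2 - (tr A)s + det A, with tr A = 3 + (-11) = -8 and det A = 3·(-11) - 4·(-12) = -33 - (-48) = 15.
So p(s) = det(sI - A) = s^2 + 8s + 15.
Factor s^2 + 8s + 15: two numbers with sum -8 and product 15 are -3 and -5, so s^2 + 8s + 15 = (s + 3)(s + 5).
Hence p(s) = (s + 3) (s + 5), with roots -5, -3.
The eigenvalues -5, -3 are distinct and real, so A is diagonalisable and x(t) = e^{At} x(0) = V diag(e^{λ_i t}) V^{-1} x(0), where the columns of V are the eigenvectors.
λ = -5: A - (-5)I = [[8, 4], [-12, -6]]. Row 1 gives 8·v1 + 4·v2 = 0, so take v_1 = [-1, 2]^T.
λ = -3: A - (-3)I = [[6, 4], [-12, -8]]. Row 1 gives 6·v1 + 4·v2 = 0, so take v_2 = [2, -3]^T.
V = [v_1 v_2] = [[-1, 2], [2, -3]] has det V = -1, so V^{-1} = adj(V)/det V = [[3, 2], [2, 1]].
Modal coordinates z(0) = V^{-1} x(0): 3·(-2) + 2·(-2) = -10; 2·(-2) + 1·(-2) = -6; so z(0) = [-10, -6]^T.
x_2(t) = Σ_i (v_i)_2 · z_i(0) · e^{λ_i t} (row 2 of V times the modal terms).
x_2(1.2) = 2·(-10)·e^{-5·1.2} + (-3)·(-6)·e^{-3·1.2} = (-20)·0.002479 + 18·0.027324 = 0.4423.

0.4423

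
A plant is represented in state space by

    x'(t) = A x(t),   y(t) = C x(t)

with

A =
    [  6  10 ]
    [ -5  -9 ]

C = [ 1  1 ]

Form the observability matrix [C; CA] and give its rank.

CA = [[1, 1]]
Observability matrix O = [C; CA] = [[1, 1], [1, 1]]
Every row of O is a scalar multiple of row 1 = [1, 1] (multipliers 1, 1), so the rows span a one-dimensional space.
O ≠ 0, hence rank(O) = 1.
rank(O) = 1 < n = 2, so the pair (A, C) is not completely observable.

1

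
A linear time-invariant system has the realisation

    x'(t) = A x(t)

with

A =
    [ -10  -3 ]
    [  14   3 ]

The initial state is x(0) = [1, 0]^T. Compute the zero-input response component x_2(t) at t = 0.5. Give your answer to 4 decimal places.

det(sI - A) = s^2 - (tr A)s + det A, with tr A = (-10) + 3 = -7 and det A = (-10)·3 - (-3)·14 = -30 - (-42) = 12.
So p(s) = det(sI - A) = s^2 + 7s + 12.
Factor s^2 + 7s + 12: two numbers with sum -7 and product 12 are -3 and -4, so s^2 + 7s + 12 = (s + 3)(s + 4).
Hence p(s) = (s + 3) (s + 4), with roots -4, -3.
The eigenvalues -4, -3 are distinct and real, so A is diagonalisable and x(t) = e^{At} x(0) = V diag(e^{λ_i t}) V^{-1} x(0), where the columns of V are the eigenvectors.
λ = -4: A - (-4)I = [[-6, -3], [14, 7]]. Row 1 gives (-6)·v1 + (-3)·v2 = 0, so take v_1 = [-1, 2]^T.
λ = -3: A - (-3)I = [[-7, -3], [14, 6]]. Row 1 gives (-7)·v1 + (-3)·v2 = 0, so take v_2 = [3, -7]^T.
V = [v_1 v_2] = [[-1, 3], [2, -7]] has det V = 1, so V^{-1} = adj(V)/det V = [[-7, -3], [-2, -1]].
Modal coordinates z(0) = V^{-1} x(0): (-7)·1 + (-3)·0 = -7; (-2)·1 + (-1)·0 = -2; so z(0) = [-7, -2]^T.
x_2(t) = Σ_i (v_i)_2 · z_i(0) · e^{λ_i t} (row 2 of V times the modal terms).
x_2(0.5) = 2·(-7)·e^{-4·0.5} + (-7)·(-2)·e^{-3·0.5} = (-14)·0.135335 + 14·0.223130 = 1.2291.

1.2291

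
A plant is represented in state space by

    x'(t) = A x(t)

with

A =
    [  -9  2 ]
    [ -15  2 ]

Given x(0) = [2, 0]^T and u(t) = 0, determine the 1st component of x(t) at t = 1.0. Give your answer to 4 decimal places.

det(sI - A) = s^2 - (tr A)s + det A, with tr A = (-9) + 2 = -7 and det A = (-9)·2 - 2·(-15) = -18 - (-30) = 12.
So p(s) = det(sI - A) = s^2 + 7s + 12.
Factor s^2 + 7s + 12: two numbers with sum -7 and product 12 are -3 and -4, so s^2 + 7s + 12 = (s + 3)(s + 4).
Hence p(s) = (s + 3) (s + 4), with roots -4, -3.
The eigenvalues -4, -3 are distinct and real, so A is diagonalisable and x(t) = e^{At} x(0) = V diag(e^{λ_i t}) V^{-1} x(0), where the columns of V are the eigenvectors.
λ = -4: A - (-4)I = [[-5, 2], [-15, 6]]. Row 1 gives (-5)·v1 + 2·v2 = 0, so take v_1 = [2, 5]^T.
λ = -3: A - (-3)I = [[-6, 2], [-15, 5]]. Row 1 gives (-6)·v1 + 2·v2 = 0, so take v_2 = [-1, -3]^T.
V = [v_1 v_2] = [[2, -1], [5, -3]] has det V = -1, so V^{-1} = adj(V)/det V = [[3, -1], [5, -2]].
Modal coordinates z(0) = V^{-1} x(0): 3·2 + (-1)·0 = 6; 5·2 + (-2)·0 = 10; so z(0) = [6, 10]^T.
x_1(t) = Σ_i (v_i)_1 · z_i(0) · e^{λ_i t} (row 1 of V times the modal terms).
x_1(1.0) = 2·6·e^{-4·1.0} + (-1)·10·e^{-3·1.0} = 12·0.018316 + (-10)·0.049787 = -0.2781.

-0.2781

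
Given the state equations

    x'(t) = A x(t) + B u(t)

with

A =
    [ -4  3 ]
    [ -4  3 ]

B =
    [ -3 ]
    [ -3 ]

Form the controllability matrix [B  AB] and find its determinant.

0

AB = [[3], [3]]
Controllability matrix C = [B  AB] = [[-3, 3], [-3, 3]]
det(C) = (-3)·3 - 3·(-3) = -9 - (-9) = 0
Since det(C) = 0, rank(C) < 2 and the system is not completely controllable.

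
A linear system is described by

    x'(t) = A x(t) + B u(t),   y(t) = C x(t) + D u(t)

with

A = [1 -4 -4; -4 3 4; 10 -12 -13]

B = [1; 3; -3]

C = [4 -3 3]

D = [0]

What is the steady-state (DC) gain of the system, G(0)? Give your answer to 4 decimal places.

G(0) = C(-A)^{-1}B + D = -C A^{-1} B + D.
det A = -15, so A^{-1} = (1/-15)·adj(A) = [[-3/5, 4/15, 4/15], [4/5, -9/5, -4/5], [-6/5, 28/15, 13/15]]
A^{-1} B = [-3/5, -11/5, 9/5]^T
C A^{-1} B = 48/5
G(0) = D - C A^{-1} B = 0 - (48/5) = -48/5 ≈ -9.6000

-9.6000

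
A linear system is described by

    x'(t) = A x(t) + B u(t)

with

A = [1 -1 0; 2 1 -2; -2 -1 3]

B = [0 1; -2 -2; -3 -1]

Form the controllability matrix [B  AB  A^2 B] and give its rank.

3

AB = [[2, 3], [4, 2], [-7, -3]]
A^2B = [[-2, 1], [22, 14], [-29, -17]]
Controllability matrix C = [B  AB  A^2B] = [[0, 1, 2, 3, -2, 1], [-2, -2, 4, 2, 22, 14], [-3, -1, -7, -3, -29, -17]]
Take the 3×3 submatrix of C formed by columns 1, 2, 3: [[0, 1, 2], [-2, -2, 4], [-3, -1, -7]]. Its determinant is 0·((-2)·(-7) - 4·(-1)) - 1·((-2)·(-7) - 4·(-3)) + 2·((-2)·(-1) - (-2)·(-3)) = 0·18 - 1·26 + 2·(-4) = -34 ≠ 0.
So rank(C) ≥ 3; since C has 3 rows, rank(C) = 3.
rank(C) = 3 = n, so the pair (A, B) is completely controllable.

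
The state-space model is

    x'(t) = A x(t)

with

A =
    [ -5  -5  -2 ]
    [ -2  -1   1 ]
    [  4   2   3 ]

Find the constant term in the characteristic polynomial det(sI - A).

Expand det(sI - A) for the 3×3 matrix.
p(s) = s^3 + 3s^2 - 17s + 25.
(Check: constant term = det(-A) = (-1)^3 det A = 25; coefficient of s^2 = -tr A = 3.)
The constant term is 25.

25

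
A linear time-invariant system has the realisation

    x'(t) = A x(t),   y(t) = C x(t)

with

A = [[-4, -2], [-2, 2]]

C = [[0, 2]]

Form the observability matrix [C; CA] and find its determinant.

CA = [[-4, 4]]
Observability matrix O = [C; CA] = [[0, 2], [-4, 4]]
det(O) = 0·4 - 2·(-4) = 0 - (-8) = 8
Since det(O) ≠ 0, rank(O) = 2 and the system is completely observable.

8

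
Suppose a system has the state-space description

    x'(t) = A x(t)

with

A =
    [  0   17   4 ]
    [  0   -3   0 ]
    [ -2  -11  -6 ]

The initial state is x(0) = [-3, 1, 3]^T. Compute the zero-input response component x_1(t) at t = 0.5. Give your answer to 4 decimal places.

1.7700

det(sI - A) = s^3 - (tr A)s^2 + (M11 + M22 + M33)s - det A, where Mii is the 2×2 principal minor of A obtained by deleting row i and column i.
tr A = 0 + (-3) + (-6) = -9; M11 = (-3)·(-6) - 0·(-11) = 18 - 0 = 18; M22 = 0·(-6) - 4·(-2) = 0 - (-8) = 8; M33 = 0·(-3) - 17·0 = 0 - 0 = 0; sum of minors = 26.
det A = 0·((-3)·(-6) - 0·(-11)) - 17·(0·(-6) - 0·(-2)) + 4·(0·(-11) - (-3)·(-2)) = 0·18 - 17·0 + 4·(-6) = -24.
So p(s) = det(sI - A) = s^3 + 9s^2 + 26s + 24.
Rational-root test: any integer root divides 24. Testing small divisors, s = -2 works: p(-2) = -8 + 36 + (-52) + 24 = 0, so (s + 2) is a factor.
Dividing, p(s) = (s + 2)(s^2 + 7s + 12).
Factor s^2 + 7s + 12: two numbers with sum -7 and product 12 are -3 and -4, so s^2 + 7s + 12 = (s + 3)(s + 4).
Hence p(s) = (s + 2) (s + 3) (s + 4), with roots -4, -3, -2.
The eigenvalues -4, -3, -2 are distinct and real, so A is diagonalisable and x(t) = e^{At} x(0) = V diag(e^{λ_i t}) V^{-1} x(0), where the columns of V are the eigenvectors.
λ = -4: A - (-4)I = [[4, 17, 4], [0, 1, 0], [-2, -11, -2]]. v must be orthogonal to every row; (row 1) × (row 2) = [-4, 0, 4], so take v_1 = [-1, 0, 1]^T.
λ = -3: A - (-3)I = [[3, 17, 4], [0, 0, 0], [-2, -11, -3]]. v must be orthogonal to every row; (row 1) × (row 3) = [-7, 1, 1], so take v_2 = [-7, 1, 1]^T.
λ = -2: A - (-2)I = [[2, 17, 4], [0, -1, 0], [-2, -11, -4]]. v must be orthogonal to every row; (row 1) × (row 2) = [4, 0, -2], so take v_3 = [-2, 0, 1]^T.
V = [v_1 v_2 v_3] = [[-1, -7, -2], [0, 1, 0], [1, 1, 1]] has det V = 1, so V^{-1} = adj(V)/det V = [[1, 5, 2], [0, 1, 0], [-1, -6, -1]].
Modal coordinates z(0) = V^{-1} x(0): 1·(-3) + 5·1 + 2·3 = 8; 0·(-3) + 1·1 + 0·3 = 1; (-1)·(-3) + (-6)·1 + (-1)·3 = -6; so z(0) = [8, 1, -6]^T.
x_1(t) = Σ_i (v_i)_1 · z_i(0) · e^{λ_i t} (row 1 of V times the modal terms).
x_1(0.5) = (-1)·8·e^{-4·0.5} + (-7)·1·e^{-3·0.5} + (-2)·(-6)·e^{-2·0.5} = (-8)·0.135335 + (-7)·0.223130 + 12·0.367879 = 1.7700.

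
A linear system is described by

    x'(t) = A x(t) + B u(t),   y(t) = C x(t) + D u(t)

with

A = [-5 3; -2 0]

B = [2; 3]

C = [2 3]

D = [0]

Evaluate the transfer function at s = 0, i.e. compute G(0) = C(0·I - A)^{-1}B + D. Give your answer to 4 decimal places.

8.5000

G(0) = C(-A)^{-1}B + D = -C A^{-1} B + D.
det A = 6, so A^{-1} = (1/6)·adj(A) = [[0, -1/2], [1/3, -5/6]]
A^{-1} B = [-3/2, -11/6]^T
C A^{-1} B = -17/2
G(0) = D - C A^{-1} B = 0 - (-17/2) = 17/2 ≈ 8.5000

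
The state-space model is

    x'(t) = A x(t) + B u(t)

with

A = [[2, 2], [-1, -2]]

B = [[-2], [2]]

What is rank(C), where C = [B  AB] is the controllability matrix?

2

AB = [[0], [-2]]
Controllability matrix C = [B  AB] = [[-2, 0], [2, -2]]
det(C) = (-2)·(-2) - 0·2 = 4 - 0 = 4 ≠ 0, so rank(C) = 2.
rank(C) = 2 = n, so the pair (A, B) is completely controllable.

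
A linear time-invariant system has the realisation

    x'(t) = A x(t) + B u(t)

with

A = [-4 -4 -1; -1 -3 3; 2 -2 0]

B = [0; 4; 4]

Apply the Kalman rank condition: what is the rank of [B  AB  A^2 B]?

3

AB = [[-20], [0], [-8]]
A^2B = [[88], [-4], [-40]]
Controllability matrix C = [B  AB  A^2B] = [[0, -20, 88], [4, 0, -4], [4, -8, -40]]
det(C) = 0·(0·(-40) - (-4)·(-8)) - (-20)·(4·(-40) - (-4)·4) + 88·(4·(-8) - 0·4) = 0·(-32) - (-20)·(-144) + 88·(-32) = -5696 ≠ 0, so rank(C) = 3.
rank(C) = 3 = n, so the pair (A, B) is completely controllable.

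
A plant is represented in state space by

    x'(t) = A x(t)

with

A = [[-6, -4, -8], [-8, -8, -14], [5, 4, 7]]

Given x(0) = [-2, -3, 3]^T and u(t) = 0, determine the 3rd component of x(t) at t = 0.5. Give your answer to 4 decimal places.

1.8074

det(sI - A) = s^3 - (tr A)s^2 + (M11 + M22 + M33)s - det A, where Mii is the 2×2 principal minor of A obtained by deleting row i and column i.
tr A = (-6) + (-8) + 7 = -7; M11 = (-8)·7 - (-14)·4 = -56 - (-56) = 0; M22 = (-6)·7 - (-8)·5 = -42 - (-40) = -2; M33 = (-6)·(-8) - (-4)·(-8) = 48 - 32 = 16; sum of minors = 14.
det A = (-6)·((-8)·7 - (-14)·4) - (-4)·((-8)·7 - (-14)·5) + (-8)·((-8)·4 - (-8)·5) = (-6)·0 - (-4)·14 + (-8)·8 = -8.
So p(s) = det(sI - A) = s^3 + 7s^2 + 14s + 8.
Rational-root test: any integer root divides 8. Testing small divisors, s = -1 works: p(-1) = -1 + 7 + (-14) + 8 = 0, so (s + 1) is a factor.
Dividing, p(s) = (s + 1)(s^2 + 6s + 8).
Factor s^2 + 6s + 8: two numbers with sum -6 and product 8 are -2 and -4, so s^2 + 6s + 8 = (s + 2)(s + 4).
Hence p(s) = (s + 1) (s + 2) (s + 4), with roots -4, -2, -1.
The eigenvalues -4, -2, -1 are distinct and real, so A is diagonalisable and x(t) = e^{At} x(0) = V diag(e^{λ_i t}) V^{-1} x(0), where the columns of V are the eigenvectors.
λ = -4: A - (-4)I = [[-2, -4, -8], [-8, -4, -14], [5, 4, 11]]. v must be orthogonal to every row; (row 1) × (row 2) = [24, 36, -24], so take v_1 = [2, 3, -2]^T.
λ = -2: A - (-2)I = [[-4, -4, -8], [-8, -6, -14], [5, 4, 9]]. v must be orthogonal to every row; (row 1) × (row 2) = [8, 8, -8], so take v_2 = [1, 1, -1]^T.
λ = -1: A - (-1)I = [[-5, -4, -8], [-8, -7, -14], [5, 4, 8]]. v must be orthogonal to every row; (row 1) × (row 2) = [0, -6, 3], so take v_3 = [0, 2, -1]^T.
V = [v_1 v_2 v_3] = [[2, 1, 0], [3, 1, 2], [-2, -1, -1]] has det V = 1, so V^{-1} = adj(V)/det V = [[1, 1, 2], [-1, -2, -4], [-1, 0, -1]].
Modal coordinates z(0) = V^{-1} x(0): 1·(-2) + 1·(-3) + 2·3 = 1; (-1)·(-2) + (-2)·(-3) + (-4)·3 = -4; (-1)·(-2) + 0·(-3) + (-1)·3 = -1; so z(0) = [1, -4, -1]^T.
x_3(t) = Σ_i (v_i)_3 · z_i(0) · e^{λ_i t} (row 3 of V times the modal terms).
x_3(0.5) = (-2)·1·e^{-4·0.5} + (-1)·(-4)·e^{-2·0.5} + (-1)·(-1)·e^{-1·0.5} = (-2)·0.135335 + 4·0.367879 + 1·0.606531 = 1.8074.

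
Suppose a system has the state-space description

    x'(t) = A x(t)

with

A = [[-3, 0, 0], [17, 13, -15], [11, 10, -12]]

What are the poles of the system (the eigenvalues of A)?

det(sI - A) = s^3 - (tr A)s^2 + (M11 + M22 + M33)s - det A, where Mii is the 2×2 principal minor of A obtained by deleting row i and column i.
tr A = (-3) + 13 + (-12) = -2; M11 = 13·(-12) - (-15)·10 = -156 - (-150) = -6; M22 = (-3)·(-12) - 0·11 = 36 - 0 = 36; M33 = (-3)·13 - 0·17 = -39 - 0 = -39; sum of minors = -9.
det A = (-3)·(13·(-12) - (-15)·10) - 0·(17·(-12) - (-15)·11) + 0·(17·10 - 13·11) = (-3)·(-6) - 0·(-39) + 0·27 = 18.
So p(s) = det(sI - A) = s^3 + 2s^2 - 9s - 18.
Rational-root test: any integer root divides -18. Testing small divisors, s = -2 works: p(-2) = -8 + 8 + 18 + (-18) = 0, so (s + 2) is a factor.
Dividing, p(s) = (s + 2)(s^2 - 9).
Factor s^2 - 9: two numbers with sum 0 and product -9 are 3 and -3, so s^2 - 9 = (s - 3)(s + 3).
Hence p(s) = (s - 3) (s + 2) (s + 3), with roots -3, -2, 3.
At least one eigenvalue has non-negative real part, so the system is not asymptotically stable.

-3, -2, 3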